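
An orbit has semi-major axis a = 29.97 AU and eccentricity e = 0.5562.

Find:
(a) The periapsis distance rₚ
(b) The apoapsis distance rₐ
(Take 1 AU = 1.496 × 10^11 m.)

Convert to SI: a = 29.97 AU = 4.48351e+12 m.
(a) rₚ = a(1 − e) = 4.48351e+12 · (1 − 0.5562) = 4.48351e+12 · 0.4438 ≈ 1.99e+12 m = 13.3 AU.
(b) rₐ = a(1 + e) = 4.48351e+12 · (1 + 0.5562) = 4.48351e+12 · 1.5562 ≈ 6.977e+12 m = 46.64 AU.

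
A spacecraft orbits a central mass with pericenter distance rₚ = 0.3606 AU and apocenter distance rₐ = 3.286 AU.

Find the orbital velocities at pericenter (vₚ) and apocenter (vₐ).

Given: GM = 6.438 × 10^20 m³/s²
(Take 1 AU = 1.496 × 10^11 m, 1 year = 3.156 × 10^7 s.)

Convert to SI: rₚ = 0.3606 AU = 5.39458e+10 m; rₐ = 3.286 AU = 4.91586e+11 m.
Use the vis-viva equation v² = GM(2/r − 1/a) with a = (rₚ + rₐ)/2 = (5.39458e+10 + 4.91586e+11)/2 = 2.72766e+11 m.
vₚ = √(GM · (2/rₚ − 1/a)) = √(6.438e+20 · (2/5.39458e+10 − 1/2.72766e+11)) m/s ≈ 1.467e+05 m/s = 30.94 AU/year.
vₐ = √(GM · (2/rₐ − 1/a)) = √(6.438e+20 · (2/4.91586e+11 − 1/2.72766e+11)) m/s ≈ 1.609e+04 m/s = 3.395 AU/year.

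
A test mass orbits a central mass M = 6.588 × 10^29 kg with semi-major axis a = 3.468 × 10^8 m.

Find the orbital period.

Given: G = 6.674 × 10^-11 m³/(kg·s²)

GM = G · M = 6.674e-11 · 6.588e+29 = 4.39683e+19 m³/s².
Kepler's third law: T = 2π √(a³ / GM).
Substituting a = 3.468e+08 m and GM = 4.39683e+19 m³/s²:
T = 2π √((3.468e+08)³ / 4.39683e+19) s
T ≈ 6120 s = 1.7 hours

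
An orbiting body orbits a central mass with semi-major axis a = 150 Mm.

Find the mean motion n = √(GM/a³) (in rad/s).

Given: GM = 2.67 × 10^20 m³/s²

Convert to SI: a = 150 Mm = 1.5e+08 m.
n = √(GM / a³).
n = √(2.67e+20 / (1.5e+08)³) rad/s ≈ 0.008894 rad/s.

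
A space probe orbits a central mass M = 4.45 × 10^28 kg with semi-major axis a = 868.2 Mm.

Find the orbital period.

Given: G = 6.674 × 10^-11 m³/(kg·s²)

Convert to SI: a = 868.2 Mm = 8.682e+08 m.
GM = G · M = 6.674e-11 · 4.45e+28 = 2.96993e+18 m³/s².
Kepler's third law: T = 2π √(a³ / GM).
Substituting a = 8.682e+08 m and GM = 2.96993e+18 m³/s²:
T = 2π √((8.682e+08)³ / 2.96993e+18) s
T ≈ 9.327e+04 s = 1.08 days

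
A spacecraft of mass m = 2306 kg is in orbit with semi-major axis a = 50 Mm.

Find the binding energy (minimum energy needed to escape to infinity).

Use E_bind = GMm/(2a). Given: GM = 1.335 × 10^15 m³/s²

Convert to SI: a = 50 Mm = 5e+07 m.
Total orbital energy is E = −GMm/(2a); binding energy is E_bind = −E = GMm/(2a).
E_bind = 1.335e+15 · 2306 / (2 · 5e+07) J ≈ 3.079e+10 J = 30.79 GJ.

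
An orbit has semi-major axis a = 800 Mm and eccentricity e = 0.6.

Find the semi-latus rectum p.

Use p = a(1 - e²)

Convert to SI: a = 800 Mm = 8e+08 m.
p = a (1 − e²).
p = 8e+08 · (1 − (0.6)²) = 8e+08 · 0.64 ≈ 5.12e+08 m = 512 Mm.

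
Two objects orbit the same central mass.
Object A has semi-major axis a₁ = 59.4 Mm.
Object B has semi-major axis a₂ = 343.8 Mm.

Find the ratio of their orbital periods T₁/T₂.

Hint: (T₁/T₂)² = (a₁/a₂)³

Convert to SI: a₁ = 59.4 Mm = 5.94e+07 m; a₂ = 343.8 Mm = 3.438e+08 m.
From Kepler's third law, (T₁/T₂)² = (a₁/a₂)³, so T₁/T₂ = (a₁/a₂)^(3/2).
a₁/a₂ = 5.94e+07 / 3.438e+08 = 0.172775.
T₁/T₂ = (0.172775)^(3/2) ≈ 0.07182.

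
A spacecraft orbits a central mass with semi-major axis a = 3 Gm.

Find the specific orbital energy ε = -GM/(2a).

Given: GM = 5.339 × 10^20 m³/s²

Convert to SI: a = 3 Gm = 3e+09 m.
ε = −GM / (2a).
ε = −5.339e+20 / (2 · 3e+09) J/kg ≈ -8.898e+10 J/kg = -88.98 GJ/kg.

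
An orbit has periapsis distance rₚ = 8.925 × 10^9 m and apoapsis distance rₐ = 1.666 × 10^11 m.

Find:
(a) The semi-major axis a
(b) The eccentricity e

(a) a = (rₚ + rₐ) / 2 = (8.925e+09 + 1.666e+11) / 2 ≈ 8.776e+10 m = 8.776 × 10^10 m.
(b) e = (rₐ − rₚ) / (rₐ + rₚ) = (1.666e+11 − 8.925e+09) / (1.666e+11 + 8.925e+09) ≈ 0.8983.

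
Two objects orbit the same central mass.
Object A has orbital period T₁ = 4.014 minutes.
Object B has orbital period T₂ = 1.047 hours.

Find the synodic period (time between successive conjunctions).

Convert to SI: T₁ = 4.014 minutes = 240.84 s; T₂ = 1.047 hours = 3769.2 s.
T_syn = |T₁ · T₂ / (T₁ − T₂)|.
T_syn = |240.84 · 3769.2 / (240.84 − 3769.2)| s ≈ 257.3 s = 4.288 minutes.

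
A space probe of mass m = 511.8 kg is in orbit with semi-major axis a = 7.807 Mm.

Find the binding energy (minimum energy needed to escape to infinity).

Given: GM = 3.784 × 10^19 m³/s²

Convert to SI: a = 7.807 Mm = 7.807e+06 m.
Total orbital energy is E = −GMm/(2a); binding energy is E_bind = −E = GMm/(2a).
E_bind = 3.784e+19 · 511.8 / (2 · 7.807e+06) J ≈ 1.24e+15 J = 1.24 PJ.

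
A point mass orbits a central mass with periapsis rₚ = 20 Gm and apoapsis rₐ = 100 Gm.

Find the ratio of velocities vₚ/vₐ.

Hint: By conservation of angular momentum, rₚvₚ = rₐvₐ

Convert to SI: rₚ = 20 Gm = 2e+10 m; rₐ = 100 Gm = 1e+11 m.
Conservation of angular momentum gives rₚvₚ = rₐvₐ, so vₚ/vₐ = rₐ/rₚ.
vₚ/vₐ = 1e+11 / 2e+10 ≈ 5.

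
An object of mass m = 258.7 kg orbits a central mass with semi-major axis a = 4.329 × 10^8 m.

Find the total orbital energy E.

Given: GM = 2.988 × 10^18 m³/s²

E = −GMm / (2a).
E = −2.988e+18 · 258.7 / (2 · 4.329e+08) J ≈ -8.928e+11 J = -892.8 GJ.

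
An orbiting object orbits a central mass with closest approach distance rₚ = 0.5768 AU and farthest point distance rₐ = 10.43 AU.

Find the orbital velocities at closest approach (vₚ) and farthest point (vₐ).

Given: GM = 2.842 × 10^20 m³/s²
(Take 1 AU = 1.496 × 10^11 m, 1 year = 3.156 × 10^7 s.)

Convert to SI: rₚ = 0.5768 AU = 8.62893e+10 m; rₐ = 10.43 AU = 1.56033e+12 m.
Use the vis-viva equation v² = GM(2/r − 1/a) with a = (rₚ + rₐ)/2 = (8.62893e+10 + 1.56033e+12)/2 = 8.23309e+11 m.
vₚ = √(GM · (2/rₚ − 1/a)) = √(2.842e+20 · (2/8.62893e+10 − 1/8.23309e+11)) m/s ≈ 7.901e+04 m/s = 16.67 AU/year.
vₐ = √(GM · (2/rₐ − 1/a)) = √(2.842e+20 · (2/1.56033e+12 − 1/8.23309e+11)) m/s ≈ 4369 m/s = 0.9217 AU/year.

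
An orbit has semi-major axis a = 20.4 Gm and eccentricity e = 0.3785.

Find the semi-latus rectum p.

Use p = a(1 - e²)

Convert to SI: a = 20.4 Gm = 2.04e+10 m.
p = a (1 − e²).
p = 2.04e+10 · (1 − (0.3785)²) = 2.04e+10 · 0.856738 ≈ 1.748e+10 m = 17.48 Gm.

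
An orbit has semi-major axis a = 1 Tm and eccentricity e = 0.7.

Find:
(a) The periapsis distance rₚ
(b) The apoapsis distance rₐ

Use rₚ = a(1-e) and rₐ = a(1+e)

Convert to SI: a = 1 Tm = 1e+12 m.
(a) rₚ = a(1 − e) = 1e+12 · (1 − 0.7) = 1e+12 · 0.3 ≈ 3e+11 m = 300 Gm.
(b) rₐ = a(1 + e) = 1e+12 · (1 + 0.7) = 1e+12 · 1.7 ≈ 1.7e+12 m = 1.7 Tm.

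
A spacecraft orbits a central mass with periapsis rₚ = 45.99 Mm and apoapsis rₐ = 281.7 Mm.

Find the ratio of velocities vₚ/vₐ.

Convert to SI: rₚ = 45.99 Mm = 4.599e+07 m; rₐ = 281.7 Mm = 2.817e+08 m.
Conservation of angular momentum gives rₚvₚ = rₐvₐ, so vₚ/vₐ = rₐ/rₚ.
vₚ/vₐ = 2.817e+08 / 4.599e+07 ≈ 6.125.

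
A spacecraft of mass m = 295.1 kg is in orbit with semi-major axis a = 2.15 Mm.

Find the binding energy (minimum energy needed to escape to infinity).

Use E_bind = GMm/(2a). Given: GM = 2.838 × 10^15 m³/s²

Convert to SI: a = 2.15 Mm = 2.15e+06 m.
Total orbital energy is E = −GMm/(2a); binding energy is E_bind = −E = GMm/(2a).
E_bind = 2.838e+15 · 295.1 / (2 · 2.15e+06) J ≈ 1.948e+11 J = 194.8 GJ.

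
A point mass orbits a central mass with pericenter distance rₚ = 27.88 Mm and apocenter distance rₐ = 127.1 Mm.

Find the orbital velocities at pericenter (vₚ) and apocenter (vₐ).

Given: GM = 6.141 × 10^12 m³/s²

Convert to SI: rₚ = 27.88 Mm = 2.788e+07 m; rₐ = 127.1 Mm = 1.271e+08 m.
Use the vis-viva equation v² = GM(2/r − 1/a) with a = (rₚ + rₐ)/2 = (2.788e+07 + 1.271e+08)/2 = 7.749e+07 m.
vₚ = √(GM · (2/rₚ − 1/a)) = √(6.141e+12 · (2/2.788e+07 − 1/7.749e+07)) m/s ≈ 601.1 m/s = 601.1 m/s.
vₐ = √(GM · (2/rₐ − 1/a)) = √(6.141e+12 · (2/1.271e+08 − 1/7.749e+07)) m/s ≈ 131.8 m/s = 131.8 m/s.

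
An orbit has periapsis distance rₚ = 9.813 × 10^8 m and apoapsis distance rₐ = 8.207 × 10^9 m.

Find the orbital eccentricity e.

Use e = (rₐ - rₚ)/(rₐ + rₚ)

e = (rₐ − rₚ) / (rₐ + rₚ).
e = (8.207e+09 − 9.813e+08) / (8.207e+09 + 9.813e+08) = 7.2257e+09 / 9.1883e+09 ≈ 0.7864.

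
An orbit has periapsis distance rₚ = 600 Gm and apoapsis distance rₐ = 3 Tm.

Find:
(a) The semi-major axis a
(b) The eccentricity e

Convert to SI: rₚ = 600 Gm = 6e+11 m; rₐ = 3 Tm = 3e+12 m.
(a) a = (rₚ + rₐ) / 2 = (6e+11 + 3e+12) / 2 ≈ 1.8e+12 m = 1.8 Tm.
(b) e = (rₐ − rₚ) / (rₐ + rₚ) = (3e+12 − 6e+11) / (3e+12 + 6e+11) ≈ 0.6667.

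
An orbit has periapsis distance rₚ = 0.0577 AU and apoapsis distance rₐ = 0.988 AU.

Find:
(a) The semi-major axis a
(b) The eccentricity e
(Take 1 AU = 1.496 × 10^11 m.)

Convert to SI: rₚ = 0.0577 AU = 8.63192e+09 m; rₐ = 0.988 AU = 1.47805e+11 m.
(a) a = (rₚ + rₐ) / 2 = (8.63192e+09 + 1.47805e+11) / 2 ≈ 7.822e+10 m = 0.5229 AU.
(b) e = (rₐ − rₚ) / (rₐ + rₚ) = (1.47805e+11 − 8.63192e+09) / (1.47805e+11 + 8.63192e+09) ≈ 0.8896.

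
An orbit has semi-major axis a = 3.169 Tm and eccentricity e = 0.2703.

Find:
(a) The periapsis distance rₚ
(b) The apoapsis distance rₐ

Convert to SI: a = 3.169 Tm = 3.169e+12 m.
(a) rₚ = a(1 − e) = 3.169e+12 · (1 − 0.2703) = 3.169e+12 · 0.7297 ≈ 2.312e+12 m = 2.312 Tm.
(b) rₐ = a(1 + e) = 3.169e+12 · (1 + 0.2703) = 3.169e+12 · 1.2703 ≈ 4.026e+12 m = 4.026 Tm.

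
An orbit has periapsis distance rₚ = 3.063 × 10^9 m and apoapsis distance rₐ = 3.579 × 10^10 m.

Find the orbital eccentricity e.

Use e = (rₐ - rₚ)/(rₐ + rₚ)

e = (rₐ − rₚ) / (rₐ + rₚ).
e = (3.579e+10 − 3.063e+09) / (3.579e+10 + 3.063e+09) = 3.2727e+10 / 3.8853e+10 ≈ 0.8423.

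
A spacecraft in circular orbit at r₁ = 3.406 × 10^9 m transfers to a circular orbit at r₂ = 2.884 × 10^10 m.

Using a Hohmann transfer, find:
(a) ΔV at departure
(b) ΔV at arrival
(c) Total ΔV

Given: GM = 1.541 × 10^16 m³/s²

Transfer semi-major axis: a_t = (r₁ + r₂)/2 = (3.406e+09 + 2.884e+10)/2 = 1.6123e+10 m.
Circular speeds: v₁ = √(GM/r₁) = 2127.06 m/s, v₂ = √(GM/r₂) = 730.977 m/s.
Transfer speeds (vis-viva v² = GM(2/r − 1/a_t)): v₁ᵗ = 2844.81 m/s, v₂ᵗ = 335.972 m/s.
(a) ΔV₁ = |v₁ᵗ − v₁| ≈ 717.8 m/s = 717.8 m/s.
(b) ΔV₂ = |v₂ − v₂ᵗ| ≈ 395 m/s = 395 m/s.
(c) ΔV_total = ΔV₁ + ΔV₂ ≈ 1113 m/s = 1.113 km/s.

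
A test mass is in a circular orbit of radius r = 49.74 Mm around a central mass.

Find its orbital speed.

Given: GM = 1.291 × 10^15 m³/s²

Convert to SI: r = 49.74 Mm = 4.974e+07 m.
For a circular orbit, gravity supplies the centripetal force, so v = √(GM / r).
v = √(1.291e+15 / 4.974e+07) m/s ≈ 5095 m/s = 5.095 km/s.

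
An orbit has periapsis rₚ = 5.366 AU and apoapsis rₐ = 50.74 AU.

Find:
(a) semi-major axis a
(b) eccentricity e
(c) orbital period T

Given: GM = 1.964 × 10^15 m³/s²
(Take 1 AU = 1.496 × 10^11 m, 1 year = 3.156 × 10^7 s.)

Convert to SI: rₚ = 5.366 AU = 8.02754e+11 m; rₐ = 50.74 AU = 7.5907e+12 m.
(a) a = (rₚ + rₐ)/2 = (8.02754e+11 + 7.5907e+12)/2 ≈ 4.197e+12 m
(b) e = (rₐ − rₚ)/(rₐ + rₚ) = (7.5907e+12 − 8.02754e+11)/(7.5907e+12 + 8.02754e+11) ≈ 0.8087
(c) With a = (rₚ + rₐ)/2 = 4.19673e+12 m, T = 2π √(a³/GM) = 2π √((4.19673e+12)³/1.964e+15) s ≈ 1.219e+12 s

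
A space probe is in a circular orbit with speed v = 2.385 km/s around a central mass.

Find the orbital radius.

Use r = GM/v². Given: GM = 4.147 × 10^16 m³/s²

Convert to SI: v = 2.385 km/s = 2385 m/s.
For a circular orbit, v² = GM / r, so r = GM / v².
r = 4.147e+16 / (2385)² m ≈ 7.29e+09 m = 7.29 Gm.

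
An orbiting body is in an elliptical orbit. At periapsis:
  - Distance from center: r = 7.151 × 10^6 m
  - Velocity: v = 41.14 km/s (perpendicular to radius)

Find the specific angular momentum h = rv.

Convert to SI: v = 41.14 km/s = 41140 m/s.
With v perpendicular to r, h = r · v.
h = 7.151e+06 · 41140 m²/s ≈ 2.942e+11 m²/s.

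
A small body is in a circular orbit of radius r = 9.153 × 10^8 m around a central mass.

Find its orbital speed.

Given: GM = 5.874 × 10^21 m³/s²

For a circular orbit, gravity supplies the centripetal force, so v = √(GM / r).
v = √(5.874e+21 / 9.153e+08) m/s ≈ 2.533e+06 m/s = 2533 km/s.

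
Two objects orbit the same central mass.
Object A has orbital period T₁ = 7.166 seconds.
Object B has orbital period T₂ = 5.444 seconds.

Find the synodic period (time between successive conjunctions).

T_syn = |T₁ · T₂ / (T₁ − T₂)|.
T_syn = |7.166 · 5.444 / (7.166 − 5.444)| s ≈ 22.65 s = 22.65 seconds.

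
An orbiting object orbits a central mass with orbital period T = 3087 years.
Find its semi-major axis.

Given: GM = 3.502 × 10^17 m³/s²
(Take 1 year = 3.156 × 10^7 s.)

Convert to SI: T = 3087 years = 9.74257e+10 s.
Invert Kepler's third law: a = (GM · T² / (4π²))^(1/3).
Substituting T = 9.74257e+10 s and GM = 3.502e+17 m³/s²:
a = (3.502e+17 · (9.74257e+10)² / (4π²))^(1/3) m
a ≈ 4.383e+12 m = 4.383 × 10^12 m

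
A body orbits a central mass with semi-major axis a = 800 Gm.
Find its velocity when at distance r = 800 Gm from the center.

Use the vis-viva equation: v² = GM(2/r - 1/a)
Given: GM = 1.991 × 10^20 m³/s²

Convert to SI: a = 800 Gm = 8e+11 m; r = 800 Gm = 8e+11 m.
Vis-viva: v = √(GM · (2/r − 1/a)).
2/r − 1/a = 2/8e+11 − 1/8e+11 = 1.25e-12 m⁻¹.
v = √(1.991e+20 · 1.25e-12) m/s ≈ 1.578e+04 m/s = 15.78 km/s.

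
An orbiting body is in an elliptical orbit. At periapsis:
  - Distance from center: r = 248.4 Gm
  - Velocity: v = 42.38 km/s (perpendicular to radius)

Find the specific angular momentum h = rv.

Convert to SI: r = 248.4 Gm = 2.484e+11 m; v = 42.38 km/s = 42380 m/s.
With v perpendicular to r, h = r · v.
h = 2.484e+11 · 42380 m²/s ≈ 1.053e+16 m²/s.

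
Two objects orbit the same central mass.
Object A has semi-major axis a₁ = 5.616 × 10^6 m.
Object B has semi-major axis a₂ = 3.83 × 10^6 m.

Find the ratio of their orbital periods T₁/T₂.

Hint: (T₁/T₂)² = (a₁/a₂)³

From Kepler's third law, (T₁/T₂)² = (a₁/a₂)³, so T₁/T₂ = (a₁/a₂)^(3/2).
a₁/a₂ = 5.616e+06 / 3.83e+06 = 1.46632.
T₁/T₂ = (1.46632)^(3/2) ≈ 1.776.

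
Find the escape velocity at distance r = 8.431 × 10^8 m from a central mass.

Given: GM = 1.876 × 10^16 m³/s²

Escape velocity comes from setting total energy to zero: ½v² − GM/r = 0 ⇒ v_esc = √(2GM / r).
v_esc = √(2 · 1.876e+16 / 8.431e+08) m/s ≈ 6671 m/s = 6.671 km/s.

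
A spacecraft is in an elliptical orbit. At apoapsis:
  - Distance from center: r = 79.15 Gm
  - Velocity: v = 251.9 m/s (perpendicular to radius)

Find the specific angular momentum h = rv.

Convert to SI: r = 79.15 Gm = 7.915e+10 m.
With v perpendicular to r, h = r · v.
h = 7.915e+10 · 251.9 m²/s ≈ 1.994e+13 m²/s.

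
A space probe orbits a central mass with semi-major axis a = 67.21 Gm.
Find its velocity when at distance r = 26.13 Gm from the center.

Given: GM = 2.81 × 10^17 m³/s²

Convert to SI: a = 67.21 Gm = 6.721e+10 m; r = 26.13 Gm = 2.613e+10 m.
Vis-viva: v = √(GM · (2/r − 1/a)).
2/r − 1/a = 2/2.613e+10 − 1/6.721e+10 = 6.16616e-11 m⁻¹.
v = √(2.81e+17 · 6.16616e-11) m/s ≈ 4163 m/s = 4.163 km/s.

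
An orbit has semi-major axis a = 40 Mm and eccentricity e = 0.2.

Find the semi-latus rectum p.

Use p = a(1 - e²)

Convert to SI: a = 40 Mm = 4e+07 m.
p = a (1 − e²).
p = 4e+07 · (1 − (0.2)²) = 4e+07 · 0.96 ≈ 3.84e+07 m = 38.4 Mm.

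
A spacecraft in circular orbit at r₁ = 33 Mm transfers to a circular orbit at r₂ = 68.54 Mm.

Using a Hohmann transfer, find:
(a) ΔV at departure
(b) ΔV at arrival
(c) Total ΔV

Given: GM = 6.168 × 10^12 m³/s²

Convert to SI: r₁ = 33 Mm = 3.3e+07 m; r₂ = 68.54 Mm = 6.854e+07 m.
Transfer semi-major axis: a_t = (r₁ + r₂)/2 = (3.3e+07 + 6.854e+07)/2 = 5.077e+07 m.
Circular speeds: v₁ = √(GM/r₁) = 432.33 m/s, v₂ = √(GM/r₂) = 299.985 m/s.
Transfer speeds (vis-viva v² = GM(2/r − 1/a_t)): v₁ᵗ = 502.324 m/s, v₂ᵗ = 241.854 m/s.
(a) ΔV₁ = |v₁ᵗ − v₁| ≈ 69.99 m/s = 69.99 m/s.
(b) ΔV₂ = |v₂ − v₂ᵗ| ≈ 58.13 m/s = 58.13 m/s.
(c) ΔV_total = ΔV₁ + ΔV₂ ≈ 128.1 m/s = 128.1 m/s.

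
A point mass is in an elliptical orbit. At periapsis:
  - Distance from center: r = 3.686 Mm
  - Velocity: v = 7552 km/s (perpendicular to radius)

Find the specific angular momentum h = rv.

Convert to SI: r = 3.686 Mm = 3.686e+06 m; v = 7552 km/s = 7.552e+06 m/s.
With v perpendicular to r, h = r · v.
h = 3.686e+06 · 7.552e+06 m²/s ≈ 2.784e+13 m²/s.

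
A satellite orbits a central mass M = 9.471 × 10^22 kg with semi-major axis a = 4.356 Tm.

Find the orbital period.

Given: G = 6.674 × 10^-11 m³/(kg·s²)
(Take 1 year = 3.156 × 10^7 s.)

Convert to SI: a = 4.356 Tm = 4.356e+12 m.
GM = G · M = 6.674e-11 · 9.471e+22 = 6.32095e+12 m³/s².
Kepler's third law: T = 2π √(a³ / GM).
Substituting a = 4.356e+12 m and GM = 6.32095e+12 m³/s²:
T = 2π √((4.356e+12)³ / 6.32095e+12) s
T ≈ 2.272e+13 s = 7.199e+05 years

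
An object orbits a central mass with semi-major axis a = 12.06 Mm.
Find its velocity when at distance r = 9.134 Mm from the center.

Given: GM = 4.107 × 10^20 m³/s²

Convert to SI: a = 12.06 Mm = 1.206e+07 m; r = 9.134 Mm = 9.134e+06 m.
Vis-viva: v = √(GM · (2/r − 1/a)).
2/r − 1/a = 2/9.134e+06 − 1/1.206e+07 = 1.36043e-07 m⁻¹.
v = √(4.107e+20 · 1.36043e-07) m/s ≈ 7.475e+06 m/s = 7475 km/s.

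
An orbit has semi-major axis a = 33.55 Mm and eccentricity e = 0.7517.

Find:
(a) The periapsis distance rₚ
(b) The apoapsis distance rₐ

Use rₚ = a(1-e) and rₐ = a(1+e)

Convert to SI: a = 33.55 Mm = 3.355e+07 m.
(a) rₚ = a(1 − e) = 3.355e+07 · (1 − 0.7517) = 3.355e+07 · 0.2483 ≈ 8.33e+06 m = 8.33 Mm.
(b) rₐ = a(1 + e) = 3.355e+07 · (1 + 0.7517) = 3.355e+07 · 1.7517 ≈ 5.877e+07 m = 58.77 Mm.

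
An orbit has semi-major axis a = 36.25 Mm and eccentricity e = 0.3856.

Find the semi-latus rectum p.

Convert to SI: a = 36.25 Mm = 3.625e+07 m.
p = a (1 − e²).
p = 3.625e+07 · (1 − (0.3856)²) = 3.625e+07 · 0.851313 ≈ 3.086e+07 m = 30.86 Mm.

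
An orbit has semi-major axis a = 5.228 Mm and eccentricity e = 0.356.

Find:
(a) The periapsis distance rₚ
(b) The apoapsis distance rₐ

Convert to SI: a = 5.228 Mm = 5.228e+06 m.
(a) rₚ = a(1 − e) = 5.228e+06 · (1 − 0.356) = 5.228e+06 · 0.644 ≈ 3.367e+06 m = 3.367 Mm.
(b) rₐ = a(1 + e) = 5.228e+06 · (1 + 0.356) = 5.228e+06 · 1.356 ≈ 7.089e+06 m = 7.089 Mm.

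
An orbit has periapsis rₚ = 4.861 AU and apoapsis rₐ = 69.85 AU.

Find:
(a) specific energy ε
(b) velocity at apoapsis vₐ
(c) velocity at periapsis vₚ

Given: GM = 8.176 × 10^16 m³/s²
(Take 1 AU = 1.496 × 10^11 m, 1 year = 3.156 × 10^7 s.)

Convert to SI: rₚ = 4.861 AU = 7.27206e+11 m; rₐ = 69.85 AU = 1.04496e+13 m.
(a) With a = (rₚ + rₐ)/2 = 5.58838e+12 m, ε = −GM/(2a) = −8.176e+16/(2 · 5.58838e+12) J/kg ≈ -7315 J/kg
(b) With a = (rₚ + rₐ)/2 = 5.58838e+12 m, vₐ = √(GM (2/rₐ − 1/a)) = √(8.176e+16 · (2/1.04496e+13 − 1/5.58838e+12)) m/s ≈ 31.91 m/s
(c) With a = (rₚ + rₐ)/2 = 5.58838e+12 m, vₚ = √(GM (2/rₚ − 1/a)) = √(8.176e+16 · (2/7.27206e+11 − 1/5.58838e+12)) m/s ≈ 458.5 m/s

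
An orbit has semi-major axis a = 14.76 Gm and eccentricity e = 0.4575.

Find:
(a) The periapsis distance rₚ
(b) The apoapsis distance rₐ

Convert to SI: a = 14.76 Gm = 1.476e+10 m.
(a) rₚ = a(1 − e) = 1.476e+10 · (1 − 0.4575) = 1.476e+10 · 0.5425 ≈ 8.007e+09 m = 8.007 Gm.
(b) rₐ = a(1 + e) = 1.476e+10 · (1 + 0.4575) = 1.476e+10 · 1.4575 ≈ 2.151e+10 m = 21.51 Gm.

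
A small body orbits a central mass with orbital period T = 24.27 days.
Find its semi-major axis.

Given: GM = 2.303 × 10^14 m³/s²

Convert to SI: T = 24.27 days = 2.09693e+06 s.
Invert Kepler's third law: a = (GM · T² / (4π²))^(1/3).
Substituting T = 2.09693e+06 s and GM = 2.303e+14 m³/s²:
a = (2.303e+14 · (2.09693e+06)² / (4π²))^(1/3) m
a ≈ 2.949e+08 m = 294.9 Mm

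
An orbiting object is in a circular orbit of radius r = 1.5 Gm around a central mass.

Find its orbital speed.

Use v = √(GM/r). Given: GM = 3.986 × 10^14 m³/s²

Convert to SI: r = 1.5 Gm = 1.5e+09 m.
For a circular orbit, gravity supplies the centripetal force, so v = √(GM / r).
v = √(3.986e+14 / 1.5e+09) m/s ≈ 515.5 m/s = 515.5 m/s.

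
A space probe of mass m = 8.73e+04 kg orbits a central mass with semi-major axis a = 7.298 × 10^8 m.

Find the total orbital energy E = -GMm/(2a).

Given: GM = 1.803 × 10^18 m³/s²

E = −GMm / (2a).
E = −1.803e+18 · 8.73e+04 / (2 · 7.298e+08) J ≈ -1.078e+14 J = -107.8 TJ.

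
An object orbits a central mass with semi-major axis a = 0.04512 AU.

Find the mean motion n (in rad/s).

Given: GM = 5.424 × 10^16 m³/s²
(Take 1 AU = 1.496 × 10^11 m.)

Convert to SI: a = 0.04512 AU = 6.74995e+09 m.
n = √(GM / a³).
n = √(5.424e+16 / (6.74995e+09)³) rad/s ≈ 4.2e-07 rad/s.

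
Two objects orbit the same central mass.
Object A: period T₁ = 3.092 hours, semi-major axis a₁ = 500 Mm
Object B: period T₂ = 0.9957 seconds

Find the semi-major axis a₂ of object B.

Convert to SI: T₁ = 3.092 hours = 11131.2 s; a₁ = 500 Mm = 5e+08 m.
Kepler's third law: (T₁/T₂)² = (a₁/a₂)³ ⇒ a₂ = a₁ · (T₂/T₁)^(2/3).
T₂/T₁ = 0.9957 / 11131.2 = 8.94513e-05.
a₂ = 5e+08 · (8.94513e-05)^(2/3) m ≈ 1e+06 m = 1 Mm.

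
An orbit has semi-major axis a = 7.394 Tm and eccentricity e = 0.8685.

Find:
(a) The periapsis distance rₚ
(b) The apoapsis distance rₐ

Convert to SI: a = 7.394 Tm = 7.394e+12 m.
(a) rₚ = a(1 − e) = 7.394e+12 · (1 − 0.8685) = 7.394e+12 · 0.1315 ≈ 9.723e+11 m = 972.3 Gm.
(b) rₐ = a(1 + e) = 7.394e+12 · (1 + 0.8685) = 7.394e+12 · 1.8685 ≈ 1.382e+13 m = 13.82 Tm.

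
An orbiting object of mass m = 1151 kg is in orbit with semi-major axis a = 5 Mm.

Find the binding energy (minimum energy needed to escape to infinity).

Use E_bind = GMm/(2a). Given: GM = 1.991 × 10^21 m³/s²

Convert to SI: a = 5 Mm = 5e+06 m.
Total orbital energy is E = −GMm/(2a); binding energy is E_bind = −E = GMm/(2a).
E_bind = 1.991e+21 · 1151 / (2 · 5e+06) J ≈ 2.292e+17 J = 229.2 PJ.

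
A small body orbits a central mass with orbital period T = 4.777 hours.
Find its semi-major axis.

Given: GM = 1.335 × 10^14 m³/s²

Convert to SI: T = 4.777 hours = 17197.2 s.
Invert Kepler's third law: a = (GM · T² / (4π²))^(1/3).
Substituting T = 17197.2 s and GM = 1.335e+14 m³/s²:
a = (1.335e+14 · (17197.2)² / (4π²))^(1/3) m
a ≈ 1e+07 m = 10 Mm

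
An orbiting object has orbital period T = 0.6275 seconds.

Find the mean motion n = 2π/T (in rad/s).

n = 2π / T.
n = 2π / 0.6275 s ≈ 10.01 rad/s.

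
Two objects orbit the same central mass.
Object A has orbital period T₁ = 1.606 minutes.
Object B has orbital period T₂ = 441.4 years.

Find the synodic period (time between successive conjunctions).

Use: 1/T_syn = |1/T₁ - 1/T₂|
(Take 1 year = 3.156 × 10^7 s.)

Convert to SI: T₁ = 1.606 minutes = 96.36 s; T₂ = 441.4 years = 1.39306e+10 s.
T_syn = |T₁ · T₂ / (T₁ − T₂)|.
T_syn = |96.36 · 1.39306e+10 / (96.36 − 1.39306e+10)| s ≈ 96.36 s = 1.606 minutes.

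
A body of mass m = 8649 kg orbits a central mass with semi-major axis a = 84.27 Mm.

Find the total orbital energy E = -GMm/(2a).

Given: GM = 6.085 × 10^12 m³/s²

Convert to SI: a = 84.27 Mm = 8.427e+07 m.
E = −GMm / (2a).
E = −6.085e+12 · 8649 / (2 · 8.427e+07) J ≈ -3.123e+08 J = -312.3 MJ.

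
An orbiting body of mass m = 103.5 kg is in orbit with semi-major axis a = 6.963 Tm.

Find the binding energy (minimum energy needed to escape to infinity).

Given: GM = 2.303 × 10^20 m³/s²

Convert to SI: a = 6.963 Tm = 6.963e+12 m.
Total orbital energy is E = −GMm/(2a); binding energy is E_bind = −E = GMm/(2a).
E_bind = 2.303e+20 · 103.5 / (2 · 6.963e+12) J ≈ 1.712e+09 J = 1.712 GJ.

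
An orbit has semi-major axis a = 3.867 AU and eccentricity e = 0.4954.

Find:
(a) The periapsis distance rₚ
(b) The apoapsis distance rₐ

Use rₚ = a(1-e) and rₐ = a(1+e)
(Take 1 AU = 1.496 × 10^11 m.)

Convert to SI: a = 3.867 AU = 5.78503e+11 m.
(a) rₚ = a(1 − e) = 5.78503e+11 · (1 − 0.4954) = 5.78503e+11 · 0.5046 ≈ 2.919e+11 m = 1.951 AU.
(b) rₐ = a(1 + e) = 5.78503e+11 · (1 + 0.4954) = 5.78503e+11 · 1.4954 ≈ 8.651e+11 m = 5.783 AU.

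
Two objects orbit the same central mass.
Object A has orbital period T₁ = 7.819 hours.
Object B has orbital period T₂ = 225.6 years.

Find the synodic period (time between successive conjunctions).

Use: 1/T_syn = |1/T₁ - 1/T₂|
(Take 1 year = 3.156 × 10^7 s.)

Convert to SI: T₁ = 7.819 hours = 28148.4 s; T₂ = 225.6 years = 7.11994e+09 s.
T_syn = |T₁ · T₂ / (T₁ − T₂)|.
T_syn = |28148.4 · 7.11994e+09 / (28148.4 − 7.11994e+09)| s ≈ 2.815e+04 s = 7.819 hours.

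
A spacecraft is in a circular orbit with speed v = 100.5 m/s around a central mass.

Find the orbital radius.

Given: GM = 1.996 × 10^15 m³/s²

For a circular orbit, v² = GM / r, so r = GM / v².
r = 1.996e+15 / (100.5)² m ≈ 1.976e+11 m = 197.6 Gm.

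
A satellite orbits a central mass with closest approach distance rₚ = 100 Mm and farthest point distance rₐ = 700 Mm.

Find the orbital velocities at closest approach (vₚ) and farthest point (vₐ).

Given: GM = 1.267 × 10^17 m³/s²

Convert to SI: rₚ = 100 Mm = 1e+08 m; rₐ = 700 Mm = 7e+08 m.
Use the vis-viva equation v² = GM(2/r − 1/a) with a = (rₚ + rₐ)/2 = (1e+08 + 7e+08)/2 = 4e+08 m.
vₚ = √(GM · (2/rₚ − 1/a)) = √(1.267e+17 · (2/1e+08 − 1/4e+08)) m/s ≈ 4.709e+04 m/s = 47.09 km/s.
vₐ = √(GM · (2/rₐ − 1/a)) = √(1.267e+17 · (2/7e+08 − 1/4e+08)) m/s ≈ 6727 m/s = 6.727 km/s.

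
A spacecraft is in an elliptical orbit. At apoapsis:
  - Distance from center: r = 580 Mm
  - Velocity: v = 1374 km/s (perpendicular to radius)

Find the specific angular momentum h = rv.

Convert to SI: r = 580 Mm = 5.8e+08 m; v = 1374 km/s = 1.374e+06 m/s.
With v perpendicular to r, h = r · v.
h = 5.8e+08 · 1.374e+06 m²/s ≈ 7.969e+14 m²/s.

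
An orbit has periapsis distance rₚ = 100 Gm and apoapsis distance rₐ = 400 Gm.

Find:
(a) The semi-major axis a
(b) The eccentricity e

Convert to SI: rₚ = 100 Gm = 1e+11 m; rₐ = 400 Gm = 4e+11 m.
(a) a = (rₚ + rₐ) / 2 = (1e+11 + 4e+11) / 2 ≈ 2.5e+11 m = 250 Gm.
(b) e = (rₐ − rₚ) / (rₐ + rₚ) = (4e+11 − 1e+11) / (4e+11 + 1e+11) ≈ 0.6.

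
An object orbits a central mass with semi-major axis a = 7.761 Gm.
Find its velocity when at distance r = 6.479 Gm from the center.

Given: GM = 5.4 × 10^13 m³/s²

Convert to SI: a = 7.761 Gm = 7.761e+09 m; r = 6.479 Gm = 6.479e+09 m.
Vis-viva: v = √(GM · (2/r − 1/a)).
2/r − 1/a = 2/6.479e+09 − 1/7.761e+09 = 1.7984e-10 m⁻¹.
v = √(5.4e+13 · 1.7984e-10) m/s ≈ 98.55 m/s = 98.55 m/s.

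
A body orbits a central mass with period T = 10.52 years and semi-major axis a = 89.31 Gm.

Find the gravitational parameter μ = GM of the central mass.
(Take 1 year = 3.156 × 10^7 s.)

Convert to SI: T = 10.52 years = 3.32011e+08 s; a = 89.31 Gm = 8.931e+10 m.
GM = 4π² · a³ / T².
GM = 4π² · (8.931e+10)³ / (3.32011e+08)² m³/s² ≈ 2.551e+17 m³/s² = 2.551 × 10^17 m³/s².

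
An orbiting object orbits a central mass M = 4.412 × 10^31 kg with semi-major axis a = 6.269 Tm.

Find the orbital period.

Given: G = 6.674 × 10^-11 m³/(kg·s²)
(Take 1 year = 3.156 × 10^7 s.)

Convert to SI: a = 6.269 Tm = 6.269e+12 m.
GM = G · M = 6.674e-11 · 4.412e+31 = 2.94457e+21 m³/s².
Kepler's third law: T = 2π √(a³ / GM).
Substituting a = 6.269e+12 m and GM = 2.94457e+21 m³/s²:
T = 2π √((6.269e+12)³ / 2.94457e+21) s
T ≈ 1.817e+09 s = 57.59 years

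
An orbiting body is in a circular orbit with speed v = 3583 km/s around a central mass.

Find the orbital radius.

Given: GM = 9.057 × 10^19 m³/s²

Convert to SI: v = 3583 km/s = 3.583e+06 m/s.
For a circular orbit, v² = GM / r, so r = GM / v².
r = 9.057e+19 / (3.583e+06)² m ≈ 7.055e+06 m = 7.055 × 10^6 m.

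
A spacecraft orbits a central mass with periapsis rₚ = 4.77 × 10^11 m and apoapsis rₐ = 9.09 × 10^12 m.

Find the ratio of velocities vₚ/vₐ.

Conservation of angular momentum gives rₚvₚ = rₐvₐ, so vₚ/vₐ = rₐ/rₚ.
vₚ/vₐ = 9.09e+12 / 4.77e+11 ≈ 19.06.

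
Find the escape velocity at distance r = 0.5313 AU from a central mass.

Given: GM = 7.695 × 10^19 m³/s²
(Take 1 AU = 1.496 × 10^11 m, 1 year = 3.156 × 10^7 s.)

Convert to SI: r = 0.5313 AU = 7.94825e+10 m.
Escape velocity comes from setting total energy to zero: ½v² − GM/r = 0 ⇒ v_esc = √(2GM / r).
v_esc = √(2 · 7.695e+19 / 7.94825e+10) m/s ≈ 4.4e+04 m/s = 9.283 AU/year.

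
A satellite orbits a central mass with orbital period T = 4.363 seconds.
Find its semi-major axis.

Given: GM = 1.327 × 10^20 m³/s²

Invert Kepler's third law: a = (GM · T² / (4π²))^(1/3).
Substituting T = 4.363 s and GM = 1.327e+20 m³/s²:
a = (1.327e+20 · (4.363)² / (4π²))^(1/3) m
a ≈ 4e+06 m = 4 Mm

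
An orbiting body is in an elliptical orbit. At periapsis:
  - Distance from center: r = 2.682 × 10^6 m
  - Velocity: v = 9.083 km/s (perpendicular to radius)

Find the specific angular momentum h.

Convert to SI: v = 9.083 km/s = 9083 m/s.
With v perpendicular to r, h = r · v.
h = 2.682e+06 · 9083 m²/s ≈ 2.436e+10 m²/s.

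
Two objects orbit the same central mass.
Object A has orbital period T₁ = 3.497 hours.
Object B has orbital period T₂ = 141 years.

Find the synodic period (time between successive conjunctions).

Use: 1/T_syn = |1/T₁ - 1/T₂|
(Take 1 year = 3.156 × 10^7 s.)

Convert to SI: T₁ = 3.497 hours = 12589.2 s; T₂ = 141 years = 4.44996e+09 s.
T_syn = |T₁ · T₂ / (T₁ − T₂)|.
T_syn = |12589.2 · 4.44996e+09 / (12589.2 − 4.44996e+09)| s ≈ 1.259e+04 s = 3.497 hours.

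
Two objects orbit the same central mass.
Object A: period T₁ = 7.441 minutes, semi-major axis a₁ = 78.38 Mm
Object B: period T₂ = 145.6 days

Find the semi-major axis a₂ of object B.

Convert to SI: T₁ = 7.441 minutes = 446.46 s; a₁ = 78.38 Mm = 7.838e+07 m; T₂ = 145.6 days = 1.25798e+07 s.
Kepler's third law: (T₁/T₂)² = (a₁/a₂)³ ⇒ a₂ = a₁ · (T₂/T₁)^(2/3).
T₂/T₁ = 1.25798e+07 / 446.46 = 28176.9.
a₂ = 7.838e+07 · (28176.9)^(2/3) m ≈ 7.258e+10 m = 72.58 Gm.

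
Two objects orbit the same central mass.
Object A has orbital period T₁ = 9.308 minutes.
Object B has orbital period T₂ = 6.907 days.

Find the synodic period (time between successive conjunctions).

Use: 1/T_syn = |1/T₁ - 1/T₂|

Convert to SI: T₁ = 9.308 minutes = 558.48 s; T₂ = 6.907 days = 596765 s.
T_syn = |T₁ · T₂ / (T₁ − T₂)|.
T_syn = |558.48 · 596765 / (558.48 − 596765)| s ≈ 559 s = 9.317 minutes.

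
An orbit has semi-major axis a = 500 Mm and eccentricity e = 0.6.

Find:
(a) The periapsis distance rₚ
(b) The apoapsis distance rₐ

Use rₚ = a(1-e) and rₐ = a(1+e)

Convert to SI: a = 500 Mm = 5e+08 m.
(a) rₚ = a(1 − e) = 5e+08 · (1 − 0.6) = 5e+08 · 0.4 ≈ 2e+08 m = 200 Mm.
(b) rₐ = a(1 + e) = 5e+08 · (1 + 0.6) = 5e+08 · 1.6 ≈ 8e+08 m = 800 Mm.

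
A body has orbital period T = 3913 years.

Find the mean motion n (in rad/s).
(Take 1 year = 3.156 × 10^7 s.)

Convert to SI: T = 3913 years = 1.23494e+11 s.
n = 2π / T.
n = 2π / 1.23494e+11 s ≈ 5.088e-11 rad/s.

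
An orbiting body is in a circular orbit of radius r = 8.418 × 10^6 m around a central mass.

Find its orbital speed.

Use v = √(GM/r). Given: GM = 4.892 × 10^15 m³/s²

For a circular orbit, gravity supplies the centripetal force, so v = √(GM / r).
v = √(4.892e+15 / 8.418e+06) m/s ≈ 2.411e+04 m/s = 24.11 km/s.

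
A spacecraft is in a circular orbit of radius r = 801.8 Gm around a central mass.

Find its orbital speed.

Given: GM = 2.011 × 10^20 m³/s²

Convert to SI: r = 801.8 Gm = 8.018e+11 m.
For a circular orbit, gravity supplies the centripetal force, so v = √(GM / r).
v = √(2.011e+20 / 8.018e+11) m/s ≈ 1.584e+04 m/s = 15.84 km/s.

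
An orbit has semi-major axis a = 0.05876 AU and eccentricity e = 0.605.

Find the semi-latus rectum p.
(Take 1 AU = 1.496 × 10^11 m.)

Convert to SI: a = 0.05876 AU = 8.7905e+09 m.
p = a (1 − e²).
p = 8.7905e+09 · (1 − (0.605)²) = 8.7905e+09 · 0.633975 ≈ 5.573e+09 m = 0.03725 AU.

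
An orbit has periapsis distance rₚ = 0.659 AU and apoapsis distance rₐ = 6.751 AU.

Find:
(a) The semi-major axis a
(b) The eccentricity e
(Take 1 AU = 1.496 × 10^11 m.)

Convert to SI: rₚ = 0.659 AU = 9.85864e+10 m; rₐ = 6.751 AU = 1.00995e+12 m.
(a) a = (rₚ + rₐ) / 2 = (9.85864e+10 + 1.00995e+12) / 2 ≈ 5.543e+11 m = 3.705 AU.
(b) e = (rₐ − rₚ) / (rₐ + rₚ) = (1.00995e+12 − 9.85864e+10) / (1.00995e+12 + 9.85864e+10) ≈ 0.8221.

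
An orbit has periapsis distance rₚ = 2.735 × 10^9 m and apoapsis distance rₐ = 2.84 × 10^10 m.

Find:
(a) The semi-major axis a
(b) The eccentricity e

(a) a = (rₚ + rₐ) / 2 = (2.735e+09 + 2.84e+10) / 2 ≈ 1.557e+10 m = 1.557 × 10^10 m.
(b) e = (rₐ − rₚ) / (rₐ + rₚ) = (2.84e+10 − 2.735e+09) / (2.84e+10 + 2.735e+09) ≈ 0.8243.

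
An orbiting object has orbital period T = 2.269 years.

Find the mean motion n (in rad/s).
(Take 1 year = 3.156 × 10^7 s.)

Convert to SI: T = 2.269 years = 7.16096e+07 s.
n = 2π / T.
n = 2π / 7.16096e+07 s ≈ 8.774e-08 rad/s.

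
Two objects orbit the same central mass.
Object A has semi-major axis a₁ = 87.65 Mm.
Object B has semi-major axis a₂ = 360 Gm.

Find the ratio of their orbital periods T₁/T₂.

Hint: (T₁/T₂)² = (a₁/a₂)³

Convert to SI: a₁ = 87.65 Mm = 8.765e+07 m; a₂ = 360 Gm = 3.6e+11 m.
From Kepler's third law, (T₁/T₂)² = (a₁/a₂)³, so T₁/T₂ = (a₁/a₂)^(3/2).
a₁/a₂ = 8.765e+07 / 3.6e+11 = 0.000243472.
T₁/T₂ = (0.000243472)^(3/2) ≈ 3.799e-06.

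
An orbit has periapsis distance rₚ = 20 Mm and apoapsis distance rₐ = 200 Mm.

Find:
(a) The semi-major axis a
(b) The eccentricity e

Convert to SI: rₚ = 20 Mm = 2e+07 m; rₐ = 200 Mm = 2e+08 m.
(a) a = (rₚ + rₐ) / 2 = (2e+07 + 2e+08) / 2 ≈ 1.1e+08 m = 110 Mm.
(b) e = (rₐ − rₚ) / (rₐ + rₚ) = (2e+08 − 2e+07) / (2e+08 + 2e+07) ≈ 0.8182.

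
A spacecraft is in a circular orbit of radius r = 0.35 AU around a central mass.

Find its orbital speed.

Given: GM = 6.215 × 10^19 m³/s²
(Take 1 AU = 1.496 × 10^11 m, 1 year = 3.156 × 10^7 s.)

Convert to SI: r = 0.35 AU = 5.236e+10 m.
For a circular orbit, gravity supplies the centripetal force, so v = √(GM / r).
v = √(6.215e+19 / 5.236e+10) m/s ≈ 3.445e+04 m/s = 7.268 AU/year.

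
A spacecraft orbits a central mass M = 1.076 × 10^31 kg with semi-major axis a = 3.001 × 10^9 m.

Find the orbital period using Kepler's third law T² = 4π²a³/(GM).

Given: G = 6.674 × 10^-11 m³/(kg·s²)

GM = G · M = 6.674e-11 · 1.076e+31 = 7.18122e+20 m³/s².
Kepler's third law: T = 2π √(a³ / GM).
Substituting a = 3.001e+09 m and GM = 7.18122e+20 m³/s²:
T = 2π √((3.001e+09)³ / 7.18122e+20) s
T ≈ 3.855e+04 s = 10.71 hours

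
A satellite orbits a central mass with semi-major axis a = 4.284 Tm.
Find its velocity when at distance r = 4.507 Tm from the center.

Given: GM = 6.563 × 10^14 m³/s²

Convert to SI: a = 4.284 Tm = 4.284e+12 m; r = 4.507 Tm = 4.507e+12 m.
Vis-viva: v = √(GM · (2/r − 1/a)).
2/r − 1/a = 2/4.507e+12 − 1/4.284e+12 = 2.10327e-13 m⁻¹.
v = √(6.563e+14 · 2.10327e-13) m/s ≈ 11.75 m/s = 11.75 m/s.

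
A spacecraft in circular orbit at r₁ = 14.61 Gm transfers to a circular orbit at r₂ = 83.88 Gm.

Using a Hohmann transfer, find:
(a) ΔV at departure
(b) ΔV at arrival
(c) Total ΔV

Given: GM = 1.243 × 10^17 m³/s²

Convert to SI: r₁ = 14.61 Gm = 1.461e+10 m; r₂ = 83.88 Gm = 8.388e+10 m.
Transfer semi-major axis: a_t = (r₁ + r₂)/2 = (1.461e+10 + 8.388e+10)/2 = 4.9245e+10 m.
Circular speeds: v₁ = √(GM/r₁) = 2916.83 m/s, v₂ = √(GM/r₂) = 1217.32 m/s.
Transfer speeds (vis-viva v² = GM(2/r − 1/a_t)): v₁ᵗ = 3806.79 m/s, v₂ᵗ = 663.056 m/s.
(a) ΔV₁ = |v₁ᵗ − v₁| ≈ 890 m/s = 890 m/s.
(b) ΔV₂ = |v₂ − v₂ᵗ| ≈ 554.3 m/s = 554.3 m/s.
(c) ΔV_total = ΔV₁ + ΔV₂ ≈ 1444 m/s = 1.444 km/s.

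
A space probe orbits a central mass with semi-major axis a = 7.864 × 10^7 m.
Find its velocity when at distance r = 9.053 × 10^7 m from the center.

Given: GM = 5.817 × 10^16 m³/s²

Vis-viva: v = √(GM · (2/r − 1/a)).
2/r − 1/a = 2/9.053e+07 − 1/7.864e+07 = 9.37595e-09 m⁻¹.
v = √(5.817e+16 · 9.37595e-09) m/s ≈ 2.335e+04 m/s = 23.35 km/s.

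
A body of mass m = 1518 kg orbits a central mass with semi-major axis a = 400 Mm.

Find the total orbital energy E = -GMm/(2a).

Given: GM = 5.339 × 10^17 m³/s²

Convert to SI: a = 400 Mm = 4e+08 m.
E = −GMm / (2a).
E = −5.339e+17 · 1518 / (2 · 4e+08) J ≈ -1.013e+12 J = -1.013 TJ.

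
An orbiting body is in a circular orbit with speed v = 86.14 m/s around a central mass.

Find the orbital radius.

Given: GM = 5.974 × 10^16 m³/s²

For a circular orbit, v² = GM / r, so r = GM / v².
r = 5.974e+16 / (86.14)² m ≈ 8.051e+12 m = 8.051 Tm.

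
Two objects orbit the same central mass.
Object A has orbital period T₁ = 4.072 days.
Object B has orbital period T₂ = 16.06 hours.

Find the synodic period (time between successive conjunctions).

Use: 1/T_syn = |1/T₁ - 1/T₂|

Convert to SI: T₁ = 4.072 days = 351821 s; T₂ = 16.06 hours = 57816 s.
T_syn = |T₁ · T₂ / (T₁ − T₂)|.
T_syn = |351821 · 57816 / (351821 − 57816)| s ≈ 6.919e+04 s = 19.22 hours.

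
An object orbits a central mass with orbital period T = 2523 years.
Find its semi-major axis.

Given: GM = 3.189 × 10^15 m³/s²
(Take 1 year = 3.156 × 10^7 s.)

Convert to SI: T = 2523 years = 7.96259e+10 s.
Invert Kepler's third law: a = (GM · T² / (4π²))^(1/3).
Substituting T = 7.96259e+10 s and GM = 3.189e+15 m³/s²:
a = (3.189e+15 · (7.96259e+10)² / (4π²))^(1/3) m
a ≈ 8.001e+11 m = 800.1 Gm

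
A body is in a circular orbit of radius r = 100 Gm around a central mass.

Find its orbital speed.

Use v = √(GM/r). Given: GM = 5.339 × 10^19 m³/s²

Convert to SI: r = 100 Gm = 1e+11 m.
For a circular orbit, gravity supplies the centripetal force, so v = √(GM / r).
v = √(5.339e+19 / 1e+11) m/s ≈ 2.311e+04 m/s = 23.11 km/s.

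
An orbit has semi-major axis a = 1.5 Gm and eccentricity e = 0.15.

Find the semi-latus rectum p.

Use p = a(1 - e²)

Convert to SI: a = 1.5 Gm = 1.5e+09 m.
p = a (1 − e²).
p = 1.5e+09 · (1 − (0.15)²) = 1.5e+09 · 0.9775 ≈ 1.466e+09 m = 1.466 Gm.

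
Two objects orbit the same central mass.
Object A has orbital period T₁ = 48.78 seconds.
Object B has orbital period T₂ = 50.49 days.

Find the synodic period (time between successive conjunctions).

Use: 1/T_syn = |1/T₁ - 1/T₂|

Convert to SI: T₂ = 50.49 days = 4.36234e+06 s.
T_syn = |T₁ · T₂ / (T₁ − T₂)|.
T_syn = |48.78 · 4.36234e+06 / (48.78 − 4.36234e+06)| s ≈ 48.78 s = 48.78 seconds.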